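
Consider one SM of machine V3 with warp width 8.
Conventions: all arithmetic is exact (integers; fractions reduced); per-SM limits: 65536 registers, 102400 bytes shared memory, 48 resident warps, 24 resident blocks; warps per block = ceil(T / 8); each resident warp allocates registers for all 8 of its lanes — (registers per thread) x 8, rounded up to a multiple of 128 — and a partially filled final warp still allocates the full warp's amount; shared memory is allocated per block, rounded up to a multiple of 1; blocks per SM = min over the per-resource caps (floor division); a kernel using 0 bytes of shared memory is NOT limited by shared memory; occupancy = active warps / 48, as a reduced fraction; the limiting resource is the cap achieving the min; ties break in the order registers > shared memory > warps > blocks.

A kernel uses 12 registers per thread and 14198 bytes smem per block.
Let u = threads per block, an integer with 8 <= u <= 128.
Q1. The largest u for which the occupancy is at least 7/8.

Answer: u = 128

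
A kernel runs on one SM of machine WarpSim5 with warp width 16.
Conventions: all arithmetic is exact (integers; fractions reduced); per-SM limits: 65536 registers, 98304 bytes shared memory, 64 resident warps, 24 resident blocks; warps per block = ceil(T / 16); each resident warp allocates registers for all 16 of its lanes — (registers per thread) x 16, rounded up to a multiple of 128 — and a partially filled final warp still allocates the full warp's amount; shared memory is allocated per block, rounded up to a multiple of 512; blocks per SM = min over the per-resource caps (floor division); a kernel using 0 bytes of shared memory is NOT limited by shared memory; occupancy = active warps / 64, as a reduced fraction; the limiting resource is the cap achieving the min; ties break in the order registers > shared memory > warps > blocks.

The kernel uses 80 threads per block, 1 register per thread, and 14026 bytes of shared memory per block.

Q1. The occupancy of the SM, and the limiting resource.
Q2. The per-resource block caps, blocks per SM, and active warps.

Answer: occupancy 15/32, limited by shared memory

registers: 102 blocks
shared memory: 6 blocks
warps: 12 blocks
blocks: 24 blocks

Answer: 6 blocks, 30 active warps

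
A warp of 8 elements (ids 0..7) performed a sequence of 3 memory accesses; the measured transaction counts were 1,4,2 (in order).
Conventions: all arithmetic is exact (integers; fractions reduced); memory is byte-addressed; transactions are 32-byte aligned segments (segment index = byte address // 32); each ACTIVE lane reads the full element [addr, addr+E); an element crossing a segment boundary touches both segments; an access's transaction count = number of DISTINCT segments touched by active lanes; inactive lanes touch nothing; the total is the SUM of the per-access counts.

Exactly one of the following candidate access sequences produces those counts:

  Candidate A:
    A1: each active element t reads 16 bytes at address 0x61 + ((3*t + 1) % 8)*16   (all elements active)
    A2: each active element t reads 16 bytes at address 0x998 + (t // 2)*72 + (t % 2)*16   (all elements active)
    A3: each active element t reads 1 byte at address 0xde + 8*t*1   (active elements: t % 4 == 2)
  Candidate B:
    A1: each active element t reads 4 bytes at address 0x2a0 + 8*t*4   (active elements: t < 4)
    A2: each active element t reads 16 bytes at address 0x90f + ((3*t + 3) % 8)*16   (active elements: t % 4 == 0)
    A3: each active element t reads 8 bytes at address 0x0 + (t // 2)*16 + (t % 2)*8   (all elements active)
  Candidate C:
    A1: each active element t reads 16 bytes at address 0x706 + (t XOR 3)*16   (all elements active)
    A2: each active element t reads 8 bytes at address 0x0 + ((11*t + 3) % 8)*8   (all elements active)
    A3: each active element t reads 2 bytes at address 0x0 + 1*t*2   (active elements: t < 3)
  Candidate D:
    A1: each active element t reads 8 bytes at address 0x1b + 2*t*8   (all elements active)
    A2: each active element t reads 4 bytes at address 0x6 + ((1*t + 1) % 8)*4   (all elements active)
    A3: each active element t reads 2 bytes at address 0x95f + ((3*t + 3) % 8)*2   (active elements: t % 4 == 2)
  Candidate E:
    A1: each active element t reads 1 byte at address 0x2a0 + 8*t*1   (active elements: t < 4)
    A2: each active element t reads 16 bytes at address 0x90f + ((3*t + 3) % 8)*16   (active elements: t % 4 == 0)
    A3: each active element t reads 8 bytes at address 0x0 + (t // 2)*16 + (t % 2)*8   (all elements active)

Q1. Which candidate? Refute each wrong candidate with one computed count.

A: A1 gives 5 transactions, not 1
B: A1 gives 4 transactions, not 1
C: A1 gives 5 transactions, not 1
D: A1 gives 5 transactions, not 1
E: all counts match (1,4,2)

Answer: E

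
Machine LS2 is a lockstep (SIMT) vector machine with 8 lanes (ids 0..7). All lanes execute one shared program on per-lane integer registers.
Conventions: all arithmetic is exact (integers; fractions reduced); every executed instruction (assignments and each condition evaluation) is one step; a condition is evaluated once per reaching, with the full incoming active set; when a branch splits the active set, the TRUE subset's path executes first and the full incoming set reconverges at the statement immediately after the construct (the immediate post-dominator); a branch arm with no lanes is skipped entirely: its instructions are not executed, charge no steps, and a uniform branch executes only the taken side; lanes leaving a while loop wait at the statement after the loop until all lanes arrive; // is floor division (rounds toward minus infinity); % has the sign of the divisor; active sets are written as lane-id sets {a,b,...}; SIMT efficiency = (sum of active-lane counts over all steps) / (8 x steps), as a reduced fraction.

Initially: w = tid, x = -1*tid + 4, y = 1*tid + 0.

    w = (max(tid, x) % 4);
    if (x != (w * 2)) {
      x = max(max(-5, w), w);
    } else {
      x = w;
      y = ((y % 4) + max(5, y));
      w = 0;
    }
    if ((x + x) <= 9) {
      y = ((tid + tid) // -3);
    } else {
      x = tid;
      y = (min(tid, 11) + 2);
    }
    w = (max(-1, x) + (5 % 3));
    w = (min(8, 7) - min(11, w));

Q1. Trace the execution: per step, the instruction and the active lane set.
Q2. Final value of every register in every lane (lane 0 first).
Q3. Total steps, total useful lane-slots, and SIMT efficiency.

step 0: w <- (max(tid, x) % 4)       {0,1,2,3,4,5,6,7}
step 1: eval (x != (w * 2))          {0,1,2,3,4,5,6,7}
step 2: x <- max(max(-5, w), w)      {0,1,2,3,5,6,7}
step 3: x <- w                       {4}
step 4: y <- ((y % 4) + max(5, y))   {4}
step 5: w <- 0                       {4}
step 6: eval ((x + x) <= 9)          {0,1,2,3,4,5,6,7}
step 7: y <- ((tid + tid) // -3)     {0,1,2,3,4,5,6,7}
step 8: w <- (max(-1, x) + (5 % 3))  {0,1,2,3,4,5,6,7}
step 9: w <- (min(8, 7) - min(11, w)) {0,1,2,3,4,5,6,7}

Answer: 10 steps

w: 5,2,3,2,5,4,3,2
x: 0,3,2,3,0,1,2,3
y: 0,-1,-2,-2,-3,-4,-4,-5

steps = 10; useful = 58; efficiency = 58/80 = 29/40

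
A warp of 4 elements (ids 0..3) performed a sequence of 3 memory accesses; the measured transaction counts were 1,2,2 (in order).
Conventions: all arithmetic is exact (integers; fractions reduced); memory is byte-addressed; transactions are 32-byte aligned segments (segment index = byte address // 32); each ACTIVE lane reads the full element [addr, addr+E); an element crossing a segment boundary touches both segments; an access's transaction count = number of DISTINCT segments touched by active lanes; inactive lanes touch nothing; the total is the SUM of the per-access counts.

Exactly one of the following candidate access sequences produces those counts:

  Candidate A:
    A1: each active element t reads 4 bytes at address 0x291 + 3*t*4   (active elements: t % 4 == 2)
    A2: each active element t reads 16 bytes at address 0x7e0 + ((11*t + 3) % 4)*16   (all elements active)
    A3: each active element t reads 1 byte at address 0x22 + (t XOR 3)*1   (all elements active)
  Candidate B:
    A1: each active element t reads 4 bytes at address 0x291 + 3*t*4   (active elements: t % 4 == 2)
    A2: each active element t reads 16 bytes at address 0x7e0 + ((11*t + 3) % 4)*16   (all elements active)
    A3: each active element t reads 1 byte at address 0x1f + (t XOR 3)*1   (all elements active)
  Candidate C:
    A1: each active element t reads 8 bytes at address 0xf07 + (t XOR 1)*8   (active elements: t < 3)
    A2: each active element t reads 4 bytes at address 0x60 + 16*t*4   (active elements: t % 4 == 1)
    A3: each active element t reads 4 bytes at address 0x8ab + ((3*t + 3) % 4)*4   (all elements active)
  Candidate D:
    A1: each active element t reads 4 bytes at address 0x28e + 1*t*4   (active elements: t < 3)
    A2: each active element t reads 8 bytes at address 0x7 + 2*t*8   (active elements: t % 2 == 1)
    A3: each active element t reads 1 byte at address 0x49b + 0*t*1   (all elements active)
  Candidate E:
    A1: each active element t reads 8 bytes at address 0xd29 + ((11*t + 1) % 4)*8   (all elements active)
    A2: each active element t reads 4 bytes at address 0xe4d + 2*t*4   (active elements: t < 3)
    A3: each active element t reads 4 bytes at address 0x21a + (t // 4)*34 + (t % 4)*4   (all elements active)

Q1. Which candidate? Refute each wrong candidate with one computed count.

A: A3 gives 1 transaction, not 2
C: A1 gives 2 transactions, not 1
D: A3 gives 1 transaction, not 2
E: A1 gives 2 transactions, not 1
B: all counts match (1,2,2)

Answer: B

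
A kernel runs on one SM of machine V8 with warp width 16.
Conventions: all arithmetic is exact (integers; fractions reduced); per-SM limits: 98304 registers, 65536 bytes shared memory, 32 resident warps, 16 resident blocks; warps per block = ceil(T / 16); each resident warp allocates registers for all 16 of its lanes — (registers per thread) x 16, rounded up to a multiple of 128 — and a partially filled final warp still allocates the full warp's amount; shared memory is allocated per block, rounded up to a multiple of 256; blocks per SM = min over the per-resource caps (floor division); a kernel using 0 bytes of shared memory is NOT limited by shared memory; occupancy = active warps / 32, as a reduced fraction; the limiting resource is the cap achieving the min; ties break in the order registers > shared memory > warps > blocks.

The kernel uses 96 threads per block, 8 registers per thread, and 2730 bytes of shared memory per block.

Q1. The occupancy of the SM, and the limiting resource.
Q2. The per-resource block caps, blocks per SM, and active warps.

Answer: occupancy 15/16, limited by warps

registers: 128 blocks
shared memory: 23 blocks
warps: 5 blocks
blocks: 16 blocks

Answer: 5 blocks, 30 active warps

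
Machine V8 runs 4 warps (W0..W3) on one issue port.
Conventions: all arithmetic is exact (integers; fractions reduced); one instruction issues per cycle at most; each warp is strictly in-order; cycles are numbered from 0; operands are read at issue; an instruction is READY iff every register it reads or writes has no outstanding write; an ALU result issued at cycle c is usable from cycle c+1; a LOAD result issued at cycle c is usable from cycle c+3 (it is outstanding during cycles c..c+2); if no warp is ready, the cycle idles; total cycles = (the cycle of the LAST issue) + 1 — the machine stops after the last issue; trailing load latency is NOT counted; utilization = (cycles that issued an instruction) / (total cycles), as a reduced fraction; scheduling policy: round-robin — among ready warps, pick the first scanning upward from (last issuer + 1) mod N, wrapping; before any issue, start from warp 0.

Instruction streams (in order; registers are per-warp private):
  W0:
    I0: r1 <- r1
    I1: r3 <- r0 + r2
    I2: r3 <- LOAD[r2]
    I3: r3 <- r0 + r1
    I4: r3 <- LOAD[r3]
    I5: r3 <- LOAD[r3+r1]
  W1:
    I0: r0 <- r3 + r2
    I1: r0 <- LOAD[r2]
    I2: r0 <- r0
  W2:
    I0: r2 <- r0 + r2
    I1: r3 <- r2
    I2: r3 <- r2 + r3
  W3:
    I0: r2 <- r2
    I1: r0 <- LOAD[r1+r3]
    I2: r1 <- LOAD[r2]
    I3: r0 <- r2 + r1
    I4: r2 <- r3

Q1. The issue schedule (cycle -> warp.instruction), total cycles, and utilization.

cycle 0: W0.I0
cycle 1: W1.I0
cycle 2: W2.I0
cycle 3: W3.I0
cycle 4: W0.I1
cycle 5: W1.I1
cycle 6: W2.I1
cycle 7: W3.I1
cycle 8: W0.I2
cycle 9: W1.I2
cycle 10: W2.I2
cycle 11: W3.I2
cycle 12: W0.I3
cycle 13: W0.I4
cycle 14: W3.I3
cycle 15: W3.I4
cycle 16: W0.I5

Answer: 17 cycles, utilization 1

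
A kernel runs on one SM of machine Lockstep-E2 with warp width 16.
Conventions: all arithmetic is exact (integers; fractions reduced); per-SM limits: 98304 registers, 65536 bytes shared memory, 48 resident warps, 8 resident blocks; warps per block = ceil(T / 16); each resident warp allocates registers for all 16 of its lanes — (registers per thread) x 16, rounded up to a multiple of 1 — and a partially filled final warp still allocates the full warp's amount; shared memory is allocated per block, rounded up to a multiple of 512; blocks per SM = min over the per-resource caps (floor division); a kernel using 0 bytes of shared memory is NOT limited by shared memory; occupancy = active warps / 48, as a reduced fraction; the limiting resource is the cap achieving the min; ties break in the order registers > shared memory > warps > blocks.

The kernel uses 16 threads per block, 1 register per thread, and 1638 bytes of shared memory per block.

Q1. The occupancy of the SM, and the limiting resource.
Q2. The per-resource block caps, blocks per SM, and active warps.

Answer: occupancy 1/6, limited by blocks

registers: 6144 blocks
shared memory: 32 blocks
warps: 48 blocks
blocks: 8 blocks

Answer: 8 blocks, 8 active warps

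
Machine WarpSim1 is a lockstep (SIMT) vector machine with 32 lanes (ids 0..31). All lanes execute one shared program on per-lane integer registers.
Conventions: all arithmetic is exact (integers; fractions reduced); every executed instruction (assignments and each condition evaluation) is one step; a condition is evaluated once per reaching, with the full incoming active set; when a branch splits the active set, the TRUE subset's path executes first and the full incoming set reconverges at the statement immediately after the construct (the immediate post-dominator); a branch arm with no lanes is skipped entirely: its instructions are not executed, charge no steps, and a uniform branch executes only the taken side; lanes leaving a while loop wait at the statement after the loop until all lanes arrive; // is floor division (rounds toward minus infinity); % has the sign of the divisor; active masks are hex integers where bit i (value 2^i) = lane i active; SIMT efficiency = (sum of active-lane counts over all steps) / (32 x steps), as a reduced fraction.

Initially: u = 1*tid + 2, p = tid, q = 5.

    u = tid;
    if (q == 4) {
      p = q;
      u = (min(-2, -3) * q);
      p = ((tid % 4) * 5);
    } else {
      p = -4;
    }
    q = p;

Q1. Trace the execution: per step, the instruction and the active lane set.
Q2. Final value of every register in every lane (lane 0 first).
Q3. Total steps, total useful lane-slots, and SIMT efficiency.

step 0: u <- tid                     0xffffffff
step 1: eval (q == 4)                0xffffffff
step 2: p <- -4                      0xffffffff
step 3: q <- p                       0xffffffff

Answer: 4 steps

u: 0,1,2,3,4,5,6,7,8,9,10,11,12,13,14,15,16,17,18,19,20,21,22,23,24,25,26,27,28,29,30,31
p: -4,-4,-4,-4,-4,-4,-4,-4,-4,-4,-4,-4,-4,-4,-4,-4,-4,-4,-4,-4,-4,-4,-4,-4,-4,-4,-4,-4,-4,-4,-4,-4
q: -4,-4,-4,-4,-4,-4,-4,-4,-4,-4,-4,-4,-4,-4,-4,-4,-4,-4,-4,-4,-4,-4,-4,-4,-4,-4,-4,-4,-4,-4,-4,-4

steps = 4; useful = 128; efficiency = 128/128 = 1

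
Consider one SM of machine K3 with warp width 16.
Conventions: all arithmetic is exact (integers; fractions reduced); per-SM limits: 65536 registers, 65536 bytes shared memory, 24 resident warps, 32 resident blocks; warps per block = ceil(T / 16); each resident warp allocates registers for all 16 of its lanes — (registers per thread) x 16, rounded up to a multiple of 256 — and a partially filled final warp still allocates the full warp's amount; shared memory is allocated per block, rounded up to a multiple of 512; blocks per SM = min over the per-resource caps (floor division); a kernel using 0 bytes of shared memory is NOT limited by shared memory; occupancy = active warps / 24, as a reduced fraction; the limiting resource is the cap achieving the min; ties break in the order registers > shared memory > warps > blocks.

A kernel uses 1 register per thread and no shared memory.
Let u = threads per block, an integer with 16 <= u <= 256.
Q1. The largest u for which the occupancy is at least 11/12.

Answer: u = 192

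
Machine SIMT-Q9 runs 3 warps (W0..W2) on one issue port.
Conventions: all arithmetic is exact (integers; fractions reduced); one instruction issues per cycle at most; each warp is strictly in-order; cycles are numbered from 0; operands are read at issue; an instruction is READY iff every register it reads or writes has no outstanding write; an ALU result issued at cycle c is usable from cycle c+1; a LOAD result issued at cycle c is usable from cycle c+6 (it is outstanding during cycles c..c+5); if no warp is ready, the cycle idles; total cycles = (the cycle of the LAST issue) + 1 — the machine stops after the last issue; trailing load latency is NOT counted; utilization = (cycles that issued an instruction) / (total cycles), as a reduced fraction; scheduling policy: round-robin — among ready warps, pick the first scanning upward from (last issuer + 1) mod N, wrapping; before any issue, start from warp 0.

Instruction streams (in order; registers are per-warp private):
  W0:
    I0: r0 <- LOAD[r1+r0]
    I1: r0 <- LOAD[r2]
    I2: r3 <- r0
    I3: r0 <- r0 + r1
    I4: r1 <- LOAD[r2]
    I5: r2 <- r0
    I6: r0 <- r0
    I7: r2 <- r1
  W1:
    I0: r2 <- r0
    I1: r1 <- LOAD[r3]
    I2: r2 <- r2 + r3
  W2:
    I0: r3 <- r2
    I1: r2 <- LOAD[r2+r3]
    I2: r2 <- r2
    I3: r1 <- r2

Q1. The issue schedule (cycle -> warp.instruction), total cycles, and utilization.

cycle 0: W0.I0
cycle 1: W1.I0
cycle 2: W2.I0
cycle 3: W1.I1
cycle 4: W2.I1
cycle 5: W1.I2
cycle 6: W0.I1
cycle 7: idle
cycle 8: idle
cycle 9: idle
cycle 10: W2.I2
cycle 11: W2.I3
cycle 12: W0.I2
cycle 13: W0.I3
cycle 14: W0.I4
cycle 15: W0.I5
cycle 16: W0.I6
cycle 17: idle
cycle 18: idle
cycle 19: idle
cycle 20: W0.I7

Answer: 21 cycles, utilization 5/7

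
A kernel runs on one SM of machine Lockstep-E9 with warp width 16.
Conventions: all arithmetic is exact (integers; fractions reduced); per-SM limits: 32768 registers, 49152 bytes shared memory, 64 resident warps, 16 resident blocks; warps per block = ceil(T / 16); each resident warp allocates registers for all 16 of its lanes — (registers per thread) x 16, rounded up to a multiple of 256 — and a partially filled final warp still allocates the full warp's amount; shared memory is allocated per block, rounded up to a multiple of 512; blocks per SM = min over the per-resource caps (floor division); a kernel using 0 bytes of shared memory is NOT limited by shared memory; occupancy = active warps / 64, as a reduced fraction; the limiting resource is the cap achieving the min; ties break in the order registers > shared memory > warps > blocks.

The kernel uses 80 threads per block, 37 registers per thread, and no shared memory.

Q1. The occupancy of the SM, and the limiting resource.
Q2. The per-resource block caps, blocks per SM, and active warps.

Answer: occupancy 5/8, limited by registers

registers: 8 blocks
shared memory: no limit (kernel uses none)
warps: 12 blocks
blocks: 16 blocks

Answer: 8 blocks, 40 active warps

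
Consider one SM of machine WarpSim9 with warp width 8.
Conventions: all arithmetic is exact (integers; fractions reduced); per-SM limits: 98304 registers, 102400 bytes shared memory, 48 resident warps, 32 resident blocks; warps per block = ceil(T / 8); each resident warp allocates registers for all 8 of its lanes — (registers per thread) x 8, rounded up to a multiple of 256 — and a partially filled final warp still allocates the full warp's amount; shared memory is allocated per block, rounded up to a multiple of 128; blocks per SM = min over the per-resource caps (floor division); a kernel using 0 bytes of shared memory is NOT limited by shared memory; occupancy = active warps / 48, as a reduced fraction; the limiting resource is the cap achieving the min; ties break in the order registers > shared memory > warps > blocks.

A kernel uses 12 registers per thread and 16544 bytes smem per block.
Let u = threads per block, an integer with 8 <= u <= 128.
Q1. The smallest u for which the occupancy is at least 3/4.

Answer: u = 41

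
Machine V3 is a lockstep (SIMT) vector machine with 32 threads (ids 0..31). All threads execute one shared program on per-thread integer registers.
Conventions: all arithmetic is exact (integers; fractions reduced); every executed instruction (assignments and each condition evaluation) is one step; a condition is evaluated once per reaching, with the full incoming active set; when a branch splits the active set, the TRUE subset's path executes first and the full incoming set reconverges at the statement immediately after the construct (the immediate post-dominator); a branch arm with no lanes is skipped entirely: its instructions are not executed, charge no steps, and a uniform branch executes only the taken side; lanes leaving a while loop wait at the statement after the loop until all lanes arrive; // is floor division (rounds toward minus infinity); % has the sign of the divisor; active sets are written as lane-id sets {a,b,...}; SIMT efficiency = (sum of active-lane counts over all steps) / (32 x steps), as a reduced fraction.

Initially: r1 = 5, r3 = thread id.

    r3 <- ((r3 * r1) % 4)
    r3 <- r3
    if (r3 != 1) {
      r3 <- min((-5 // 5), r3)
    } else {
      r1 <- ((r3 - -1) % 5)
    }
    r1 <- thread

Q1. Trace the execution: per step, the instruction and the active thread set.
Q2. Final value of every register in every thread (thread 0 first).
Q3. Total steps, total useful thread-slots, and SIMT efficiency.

step 0: r3 <- ((r3 * r1) % 4)        {0,1,2,3,4,5,6,7,8,9,10,11,12,13,14,15,16,17,18,19,20,21,22,23,24,25,26,27,28,29,30,31}
step 1: r3 <- r3                     {0,1,2,3,4,5,6,7,8,9,10,11,12,13,14,15,16,17,18,19,20,21,22,23,24,25,26,27,28,29,30,31}
step 2: eval (r3 != 1)               {0,1,2,3,4,5,6,7,8,9,10,11,12,13,14,15,16,17,18,19,20,21,22,23,24,25,26,27,28,29,30,31}
step 3: r3 <- min((-5 // 5), r3)     {0,2,3,4,6,7,8,10,11,12,14,15,16,18,19,20,22,23,24,26,27,28,30,31}
step 4: r1 <- ((r3 - -1) % 5)        {1,5,9,13,17,21,25,29}
step 5: r1 <- thread                 {0,1,2,3,4,5,6,7,8,9,10,11,12,13,14,15,16,17,18,19,20,21,22,23,24,25,26,27,28,29,30,31}

Answer: 6 steps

r1: 0,1,2,3,4,5,6,7,8,9,10,11,12,13,14,15,16,17,18,19,20,21,22,23,24,25,26,27,28,29,30,31
r3: -1,1,-1,-1,-1,1,-1,-1,-1,1,-1,-1,-1,1,-1,-1,-1,1,-1,-1,-1,1,-1,-1,-1,1,-1,-1,-1,1,-1,-1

steps = 6; useful = 160; efficiency = 160/192 = 5/6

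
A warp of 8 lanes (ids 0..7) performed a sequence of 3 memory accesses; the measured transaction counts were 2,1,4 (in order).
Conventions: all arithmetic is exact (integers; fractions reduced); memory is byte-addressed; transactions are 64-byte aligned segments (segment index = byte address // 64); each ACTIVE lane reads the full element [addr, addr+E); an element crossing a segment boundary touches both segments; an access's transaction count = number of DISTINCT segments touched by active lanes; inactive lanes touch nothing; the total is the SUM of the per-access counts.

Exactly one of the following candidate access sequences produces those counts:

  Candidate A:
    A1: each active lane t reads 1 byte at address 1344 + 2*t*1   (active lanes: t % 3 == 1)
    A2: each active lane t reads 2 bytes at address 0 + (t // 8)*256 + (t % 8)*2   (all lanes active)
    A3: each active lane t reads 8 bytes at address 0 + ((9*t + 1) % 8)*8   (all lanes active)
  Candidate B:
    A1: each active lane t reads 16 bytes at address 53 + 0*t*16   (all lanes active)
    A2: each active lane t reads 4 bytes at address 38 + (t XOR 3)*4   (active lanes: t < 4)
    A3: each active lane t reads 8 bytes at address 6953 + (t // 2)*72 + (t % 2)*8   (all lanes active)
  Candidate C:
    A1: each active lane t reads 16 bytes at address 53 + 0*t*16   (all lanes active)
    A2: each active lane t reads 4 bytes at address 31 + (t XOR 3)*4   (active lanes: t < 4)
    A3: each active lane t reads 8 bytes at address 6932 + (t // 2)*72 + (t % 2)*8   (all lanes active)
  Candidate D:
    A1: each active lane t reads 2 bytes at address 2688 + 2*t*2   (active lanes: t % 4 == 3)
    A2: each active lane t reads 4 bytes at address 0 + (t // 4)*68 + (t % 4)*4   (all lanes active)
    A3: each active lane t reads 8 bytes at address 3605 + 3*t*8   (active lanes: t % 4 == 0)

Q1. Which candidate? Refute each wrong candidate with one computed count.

A: A1 gives 1 transaction, not 2
B: A3 gives 5 transactions, not 4
D: A1 gives 1 transaction, not 2
C: all counts match (2,1,4)

Answer: C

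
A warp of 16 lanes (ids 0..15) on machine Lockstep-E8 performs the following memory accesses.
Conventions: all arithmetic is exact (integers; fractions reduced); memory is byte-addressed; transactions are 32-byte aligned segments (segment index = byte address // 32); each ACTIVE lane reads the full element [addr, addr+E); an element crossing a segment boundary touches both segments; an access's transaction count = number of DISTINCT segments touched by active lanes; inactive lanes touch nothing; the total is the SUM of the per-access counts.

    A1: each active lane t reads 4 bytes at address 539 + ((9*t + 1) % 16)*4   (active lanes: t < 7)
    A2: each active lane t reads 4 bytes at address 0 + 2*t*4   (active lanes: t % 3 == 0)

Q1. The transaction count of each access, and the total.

A1: 3 transactions
A2: 4 transactions

Answer: 3,4; total 7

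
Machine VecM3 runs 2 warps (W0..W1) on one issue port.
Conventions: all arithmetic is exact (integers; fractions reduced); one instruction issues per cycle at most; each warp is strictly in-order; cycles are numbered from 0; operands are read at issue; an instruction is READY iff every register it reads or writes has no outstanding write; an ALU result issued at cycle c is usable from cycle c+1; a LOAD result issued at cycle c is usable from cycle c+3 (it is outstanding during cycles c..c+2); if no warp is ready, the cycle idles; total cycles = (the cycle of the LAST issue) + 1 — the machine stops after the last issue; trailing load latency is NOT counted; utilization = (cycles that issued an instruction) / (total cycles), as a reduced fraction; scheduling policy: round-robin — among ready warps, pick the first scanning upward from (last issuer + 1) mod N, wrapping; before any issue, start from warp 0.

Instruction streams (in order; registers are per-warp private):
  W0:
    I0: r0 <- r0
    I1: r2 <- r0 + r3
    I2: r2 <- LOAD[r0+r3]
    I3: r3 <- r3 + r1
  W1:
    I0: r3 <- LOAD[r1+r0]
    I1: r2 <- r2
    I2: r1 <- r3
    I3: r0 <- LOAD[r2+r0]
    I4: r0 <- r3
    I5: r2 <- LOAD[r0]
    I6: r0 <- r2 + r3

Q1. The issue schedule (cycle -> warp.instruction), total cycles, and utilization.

cycle 0: W0.I0
cycle 1: W1.I0
cycle 2: W0.I1
cycle 3: W1.I1
cycle 4: W0.I2
cycle 5: W1.I2
cycle 6: W0.I3
cycle 7: W1.I3
cycle 8: idle
cycle 9: idle
cycle 10: W1.I4
cycle 11: W1.I5
cycle 12: idle
cycle 13: idle
cycle 14: W1.I6

Answer: 15 cycles, utilization 11/15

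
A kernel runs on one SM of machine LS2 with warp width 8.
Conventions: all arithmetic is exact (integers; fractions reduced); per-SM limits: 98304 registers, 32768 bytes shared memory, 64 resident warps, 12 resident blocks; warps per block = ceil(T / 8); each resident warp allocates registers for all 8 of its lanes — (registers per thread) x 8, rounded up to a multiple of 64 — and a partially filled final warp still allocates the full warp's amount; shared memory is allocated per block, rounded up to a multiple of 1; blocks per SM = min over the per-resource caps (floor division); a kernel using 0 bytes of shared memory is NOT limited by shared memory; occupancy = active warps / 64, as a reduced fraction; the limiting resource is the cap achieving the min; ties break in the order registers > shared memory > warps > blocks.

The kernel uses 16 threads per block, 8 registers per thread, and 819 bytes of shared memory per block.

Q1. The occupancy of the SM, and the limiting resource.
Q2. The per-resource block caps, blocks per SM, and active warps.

Answer: occupancy 3/8, limited by blocks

registers: 768 blocks
shared memory: 40 blocks
warps: 32 blocks
blocks: 12 blocks

Answer: 12 blocks, 24 active warps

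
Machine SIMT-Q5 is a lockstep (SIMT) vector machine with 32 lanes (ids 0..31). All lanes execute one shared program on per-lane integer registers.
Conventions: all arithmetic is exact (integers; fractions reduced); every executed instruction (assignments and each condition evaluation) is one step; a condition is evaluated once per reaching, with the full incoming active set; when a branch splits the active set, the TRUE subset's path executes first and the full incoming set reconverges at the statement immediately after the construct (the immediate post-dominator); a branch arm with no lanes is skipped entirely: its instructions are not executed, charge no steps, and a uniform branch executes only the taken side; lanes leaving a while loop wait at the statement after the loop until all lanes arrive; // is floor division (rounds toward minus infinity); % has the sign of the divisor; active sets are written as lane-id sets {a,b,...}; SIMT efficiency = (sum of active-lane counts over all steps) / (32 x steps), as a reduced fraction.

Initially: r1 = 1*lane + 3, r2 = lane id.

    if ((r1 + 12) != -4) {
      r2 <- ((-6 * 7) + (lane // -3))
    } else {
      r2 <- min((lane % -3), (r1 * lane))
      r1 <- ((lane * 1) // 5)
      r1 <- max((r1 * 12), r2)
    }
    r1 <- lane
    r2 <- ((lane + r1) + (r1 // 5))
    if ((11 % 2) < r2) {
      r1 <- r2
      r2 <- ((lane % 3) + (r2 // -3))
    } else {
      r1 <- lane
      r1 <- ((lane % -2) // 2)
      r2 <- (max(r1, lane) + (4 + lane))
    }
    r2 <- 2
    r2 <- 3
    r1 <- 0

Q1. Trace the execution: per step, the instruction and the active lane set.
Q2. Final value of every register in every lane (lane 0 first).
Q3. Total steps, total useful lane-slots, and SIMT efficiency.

step 0: eval ((r1 + 12) != -4)       {0,1,2,3,4,5,6,7,8,9,10,11,12,13,14,15,16,17,18,19,20,21,22,23,24,25,26,27,28,29,30,31}
step 1: r2 <- ((-6 * 7) + (lane // -3)) {0,1,2,3,4,5,6,7,8,9,10,11,12,13,14,15,16,17,18,19,20,21,22,23,24,25,26,27,28,29,30,31}
step 2: r1 <- lane                   {0,1,2,3,4,5,6,7,8,9,10,11,12,13,14,15,16,17,18,19,20,21,22,23,24,25,26,27,28,29,30,31}
step 3: r2 <- ((lane + r1) + (r1 // 5)) {0,1,2,3,4,5,6,7,8,9,10,11,12,13,14,15,16,17,18,19,20,21,22,23,24,25,26,27,28,29,30,31}
step 4: eval ((11 % 2) < r2)         {0,1,2,3,4,5,6,7,8,9,10,11,12,13,14,15,16,17,18,19,20,21,22,23,24,25,26,27,28,29,30,31}
step 5: r1 <- r2                     {1,2,3,4,5,6,7,8,9,10,11,12,13,14,15,16,17,18,19,20,21,22,23,24,25,26,27,28,29,30,31}
step 6: r2 <- ((lane % 3) + (r2 // -3)) {1,2,3,4,5,6,7,8,9,10,11,12,13,14,15,16,17,18,19,20,21,22,23,24,25,26,27,28,29,30,31}
step 7: r1 <- lane                   {0}
step 8: r1 <- ((lane % -2) // 2)     {0}
step 9: r2 <- (max(r1, lane) + (4 + lane)) {0}
step 10: r2 <- 2                      {0,1,2,3,4,5,6,7,8,9,10,11,12,13,14,15,16,17,18,19,20,21,22,23,24,25,26,27,28,29,30,31}
step 11: r2 <- 3                      {0,1,2,3,4,5,6,7,8,9,10,11,12,13,14,15,16,17,18,19,20,21,22,23,24,25,26,27,28,29,30,31}
step 12: r1 <- 0                      {0,1,2,3,4,5,6,7,8,9,10,11,12,13,14,15,16,17,18,19,20,21,22,23,24,25,26,27,28,29,30,31}

Answer: 13 steps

r1: 0,0,0,0,0,0,0,0,0,0,0,0,0,0,0,0,0,0,0,0,0,0,0,0,0,0,0,0,0,0,0,0
r2: 3,3,3,3,3,3,3,3,3,3,3,3,3,3,3,3,3,3,3,3,3,3,3,3,3,3,3,3,3,3,3,3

steps = 13; useful = 321; efficiency = 321/416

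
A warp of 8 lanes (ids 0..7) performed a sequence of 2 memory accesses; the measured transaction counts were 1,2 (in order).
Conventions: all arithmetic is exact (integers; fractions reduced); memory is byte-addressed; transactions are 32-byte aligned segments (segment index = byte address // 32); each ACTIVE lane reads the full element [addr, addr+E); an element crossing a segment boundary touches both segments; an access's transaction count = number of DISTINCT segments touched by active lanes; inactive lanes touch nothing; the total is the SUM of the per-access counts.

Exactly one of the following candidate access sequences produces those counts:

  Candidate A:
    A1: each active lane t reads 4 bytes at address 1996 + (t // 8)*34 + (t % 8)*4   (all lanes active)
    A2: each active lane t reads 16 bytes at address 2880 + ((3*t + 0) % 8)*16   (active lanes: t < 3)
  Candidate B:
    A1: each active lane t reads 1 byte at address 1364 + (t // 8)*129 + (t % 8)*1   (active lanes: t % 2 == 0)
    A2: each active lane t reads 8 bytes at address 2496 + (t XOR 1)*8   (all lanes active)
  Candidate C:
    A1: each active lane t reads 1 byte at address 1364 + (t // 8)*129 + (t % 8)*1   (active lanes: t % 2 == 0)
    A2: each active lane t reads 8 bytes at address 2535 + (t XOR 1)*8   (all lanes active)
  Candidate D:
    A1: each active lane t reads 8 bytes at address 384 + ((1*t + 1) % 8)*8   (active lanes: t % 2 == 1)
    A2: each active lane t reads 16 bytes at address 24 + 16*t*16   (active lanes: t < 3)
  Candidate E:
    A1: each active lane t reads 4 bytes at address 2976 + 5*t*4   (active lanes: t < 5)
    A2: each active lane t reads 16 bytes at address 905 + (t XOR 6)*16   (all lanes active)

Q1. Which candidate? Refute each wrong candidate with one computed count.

A: A1 gives 2 transactions, not 1
C: A2 gives 3 transactions, not 2
D: A1 gives 2 transactions, not 1
E: A1 gives 3 transactions, not 1
B: all counts match (1,2)

Answer: B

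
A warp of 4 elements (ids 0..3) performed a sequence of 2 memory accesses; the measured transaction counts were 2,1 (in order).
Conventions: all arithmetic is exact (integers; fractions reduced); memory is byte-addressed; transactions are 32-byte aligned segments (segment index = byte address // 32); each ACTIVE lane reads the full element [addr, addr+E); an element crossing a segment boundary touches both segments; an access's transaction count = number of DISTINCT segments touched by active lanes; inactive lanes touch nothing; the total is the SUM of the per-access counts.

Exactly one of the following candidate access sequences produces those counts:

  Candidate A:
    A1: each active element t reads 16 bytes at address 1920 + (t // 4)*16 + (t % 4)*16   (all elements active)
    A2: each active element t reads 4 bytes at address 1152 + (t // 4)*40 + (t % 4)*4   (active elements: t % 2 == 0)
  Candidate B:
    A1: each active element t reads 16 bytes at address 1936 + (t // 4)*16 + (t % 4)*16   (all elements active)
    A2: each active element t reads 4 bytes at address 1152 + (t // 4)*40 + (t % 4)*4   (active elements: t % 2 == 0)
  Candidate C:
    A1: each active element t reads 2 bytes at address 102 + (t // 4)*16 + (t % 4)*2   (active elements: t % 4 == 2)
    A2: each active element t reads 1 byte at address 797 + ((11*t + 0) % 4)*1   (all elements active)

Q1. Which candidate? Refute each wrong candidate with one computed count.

B: A1 gives 3 transactions, not 2
C: A1 gives 1 transaction, not 2
A: all counts match (2,1)

Answer: A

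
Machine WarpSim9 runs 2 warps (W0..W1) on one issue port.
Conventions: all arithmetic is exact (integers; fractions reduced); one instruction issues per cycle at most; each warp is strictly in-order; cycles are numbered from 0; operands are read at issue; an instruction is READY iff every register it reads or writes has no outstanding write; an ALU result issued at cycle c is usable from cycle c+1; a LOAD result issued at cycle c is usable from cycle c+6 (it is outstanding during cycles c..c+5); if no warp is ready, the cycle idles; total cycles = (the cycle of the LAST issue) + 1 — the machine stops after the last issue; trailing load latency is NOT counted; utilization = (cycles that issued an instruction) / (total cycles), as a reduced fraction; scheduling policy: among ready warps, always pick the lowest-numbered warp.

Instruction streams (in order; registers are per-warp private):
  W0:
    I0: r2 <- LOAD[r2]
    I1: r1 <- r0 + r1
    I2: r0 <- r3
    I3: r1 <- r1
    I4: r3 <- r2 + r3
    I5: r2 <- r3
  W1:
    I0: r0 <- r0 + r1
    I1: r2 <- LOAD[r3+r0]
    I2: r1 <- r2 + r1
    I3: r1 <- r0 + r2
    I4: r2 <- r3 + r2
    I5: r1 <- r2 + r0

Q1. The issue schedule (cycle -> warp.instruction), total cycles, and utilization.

cycle 0: W0.I0
cycle 1: W0.I1
cycle 2: W0.I2
cycle 3: W0.I3
cycle 4: W1.I0
cycle 5: W1.I1
cycle 6: W0.I4
cycle 7: W0.I5
cycle 8: idle
cycle 9: idle
cycle 10: idle
cycle 11: W1.I2
cycle 12: W1.I3
cycle 13: W1.I4
cycle 14: W1.I5

Answer: 15 cycles, utilization 4/5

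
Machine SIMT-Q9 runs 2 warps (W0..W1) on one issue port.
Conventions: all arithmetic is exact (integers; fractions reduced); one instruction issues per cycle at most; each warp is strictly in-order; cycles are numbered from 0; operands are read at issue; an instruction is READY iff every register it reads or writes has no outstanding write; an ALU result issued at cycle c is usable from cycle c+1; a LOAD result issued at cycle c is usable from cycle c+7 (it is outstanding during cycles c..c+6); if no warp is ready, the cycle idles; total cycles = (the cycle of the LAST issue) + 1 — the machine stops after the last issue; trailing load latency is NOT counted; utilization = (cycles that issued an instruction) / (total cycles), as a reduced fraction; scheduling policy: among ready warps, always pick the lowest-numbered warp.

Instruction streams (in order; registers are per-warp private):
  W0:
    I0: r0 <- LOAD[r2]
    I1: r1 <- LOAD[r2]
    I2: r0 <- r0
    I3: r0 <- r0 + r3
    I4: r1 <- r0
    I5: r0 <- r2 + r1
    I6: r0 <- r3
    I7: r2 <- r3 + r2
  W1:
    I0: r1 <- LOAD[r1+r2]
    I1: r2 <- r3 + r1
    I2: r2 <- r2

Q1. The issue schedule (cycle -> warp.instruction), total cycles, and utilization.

cycle 0: W0.I0
cycle 1: W0.I1
cycle 2: W1.I0
cycle 3: idle
cycle 4: idle
cycle 5: idle
cycle 6: idle
cycle 7: W0.I2
cycle 8: W0.I3
cycle 9: W0.I4
cycle 10: W0.I5
cycle 11: W0.I6
cycle 12: W0.I7
cycle 13: W1.I1
cycle 14: W1.I2

Answer: 15 cycles, utilization 11/15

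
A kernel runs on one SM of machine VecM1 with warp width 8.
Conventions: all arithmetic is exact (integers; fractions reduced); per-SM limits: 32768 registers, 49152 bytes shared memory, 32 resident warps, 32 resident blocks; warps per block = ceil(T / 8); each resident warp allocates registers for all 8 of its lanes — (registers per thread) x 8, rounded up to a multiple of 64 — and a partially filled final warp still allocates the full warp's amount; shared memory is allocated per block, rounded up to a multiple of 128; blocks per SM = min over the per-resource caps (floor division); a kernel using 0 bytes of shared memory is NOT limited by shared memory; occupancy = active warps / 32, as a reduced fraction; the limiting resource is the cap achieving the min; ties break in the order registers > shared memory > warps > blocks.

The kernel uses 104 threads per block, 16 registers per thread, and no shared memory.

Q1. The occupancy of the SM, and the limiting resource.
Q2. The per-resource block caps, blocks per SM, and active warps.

Answer: occupancy 13/16, limited by warps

registers: 19 blocks
shared memory: no limit (kernel uses none)
warps: 2 blocks
blocks: 32 blocks

Answer: 2 blocks, 26 active warps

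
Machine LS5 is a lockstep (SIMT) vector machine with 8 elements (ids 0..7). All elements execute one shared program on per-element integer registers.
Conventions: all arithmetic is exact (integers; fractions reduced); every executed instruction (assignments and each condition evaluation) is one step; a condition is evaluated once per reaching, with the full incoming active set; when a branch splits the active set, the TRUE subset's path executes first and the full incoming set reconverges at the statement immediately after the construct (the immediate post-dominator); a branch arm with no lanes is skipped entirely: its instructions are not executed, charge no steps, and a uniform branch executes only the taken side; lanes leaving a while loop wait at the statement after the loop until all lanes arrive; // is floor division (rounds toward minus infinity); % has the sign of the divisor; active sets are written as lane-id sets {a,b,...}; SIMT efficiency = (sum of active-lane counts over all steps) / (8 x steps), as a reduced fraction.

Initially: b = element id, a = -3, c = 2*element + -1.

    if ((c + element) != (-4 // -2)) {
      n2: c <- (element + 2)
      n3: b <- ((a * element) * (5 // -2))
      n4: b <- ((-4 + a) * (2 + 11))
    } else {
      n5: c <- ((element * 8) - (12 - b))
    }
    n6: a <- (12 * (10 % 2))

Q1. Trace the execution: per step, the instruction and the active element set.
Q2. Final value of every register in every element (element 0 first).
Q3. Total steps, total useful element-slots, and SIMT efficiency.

step 0: eval ((c + element) != (-4 // -2)) {0,1,2,3,4,5,6,7}
step 1: c <- (element + 2)           {0,2,3,4,5,6,7}
step 2: b <- ((a * element) * (5 // -2)) {0,2,3,4,5,6,7}
step 3: b <- ((-4 + a) * (2 + 11))   {0,2,3,4,5,6,7}
step 4: c <- ((element * 8) - (12 - b)) {1}
step 5: a <- (12 * (10 % 2))         {0,1,2,3,4,5,6,7}

Answer: 6 steps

b: -91,1,-91,-91,-91,-91,-91,-91
a: 0,0,0,0,0,0,0,0
c: 2,-3,4,5,6,7,8,9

steps = 6; useful = 38; efficiency = 38/48 = 19/24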